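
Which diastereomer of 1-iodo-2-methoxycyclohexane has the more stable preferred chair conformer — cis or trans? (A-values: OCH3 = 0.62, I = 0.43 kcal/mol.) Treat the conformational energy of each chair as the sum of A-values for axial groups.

trans

At 1,2 positions (parity opposite): cis → (a,e or e,a); trans → (e,e or a,a).
Best chair for cis: E = 0.43 kcal/mol; best chair for trans: E = 0.00 kcal/mol.
The trans isomer is lower by 0.43 kcal/mol.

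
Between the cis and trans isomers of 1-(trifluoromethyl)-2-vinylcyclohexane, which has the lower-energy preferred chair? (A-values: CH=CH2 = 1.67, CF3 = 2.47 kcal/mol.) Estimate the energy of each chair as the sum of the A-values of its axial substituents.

At 1,2 positions (parity opposite): cis → (a,e or e,a); trans → (e,e or a,a).
Best chair for cis: E = 1.67 kcal/mol; best chair for trans: E = 0.00 kcal/mol.
The trans isomer is lower by 1.67 kcal/mol.

trans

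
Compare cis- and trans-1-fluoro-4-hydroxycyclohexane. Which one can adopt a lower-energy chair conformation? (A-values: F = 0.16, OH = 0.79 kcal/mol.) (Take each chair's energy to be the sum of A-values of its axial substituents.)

trans

At 1,4 positions (parity opposite): cis → (a,e or e,a); trans → (e,e or a,a).
Best chair for cis: E = 0.16 kcal/mol; best chair for trans: E = 0.00 kcal/mol.
The trans isomer is lower by 0.16 kcal/mol.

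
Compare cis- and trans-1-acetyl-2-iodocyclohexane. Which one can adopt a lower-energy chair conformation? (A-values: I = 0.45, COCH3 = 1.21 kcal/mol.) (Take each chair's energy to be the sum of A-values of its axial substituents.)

At 1,2 positions (parity opposite): cis → (a,e or e,a); trans → (e,e or a,a).
Best chair for cis: E = 0.45 kcal/mol; best chair for trans: E = 0.00 kcal/mol.
The trans isomer is lower by 0.45 kcal/mol.

trans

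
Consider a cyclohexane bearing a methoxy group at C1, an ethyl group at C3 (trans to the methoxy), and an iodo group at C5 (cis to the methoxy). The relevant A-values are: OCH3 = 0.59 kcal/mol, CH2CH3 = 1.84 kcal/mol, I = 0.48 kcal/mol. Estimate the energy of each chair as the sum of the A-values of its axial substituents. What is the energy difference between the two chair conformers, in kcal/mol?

Chair I (methoxy axial, ethyl equatorial, iodo axial): E = 1.07 kcal/mol.
Chair II (methoxy equatorial, ethyl axial, iodo equatorial): E = 1.84 kcal/mol.
ΔE = 1.84 − 1.07 = 0.77 kcal/mol; chair I is more stable.

0.77 kcal/mol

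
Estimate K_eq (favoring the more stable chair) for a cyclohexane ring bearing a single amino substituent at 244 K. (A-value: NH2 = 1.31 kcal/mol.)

One chair has the amino group axial (E = 1.31 kcal/mol) and the other has it equatorial (E = 0).
ΔG = 1.31 kcal/mol between the two chairs.
K = exp(ΔG/RT) with R = 1.987×10⁻³ kcal mol⁻¹ K⁻¹ and T = 244 K gives K ≈ 14.9.

K ≈ 14.9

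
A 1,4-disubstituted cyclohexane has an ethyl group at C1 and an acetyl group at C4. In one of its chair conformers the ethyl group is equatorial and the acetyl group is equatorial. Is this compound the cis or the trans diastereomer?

trans

C1 and C4 have opposite parity, so their axial bonds point in opposite directions.
With opposite-parity carbons, two substituents on the same face are one axial and one equatorial; opposite faces give both axial or both equatorial.
Here the groups are equatorial/equatorial → opposite face → trans.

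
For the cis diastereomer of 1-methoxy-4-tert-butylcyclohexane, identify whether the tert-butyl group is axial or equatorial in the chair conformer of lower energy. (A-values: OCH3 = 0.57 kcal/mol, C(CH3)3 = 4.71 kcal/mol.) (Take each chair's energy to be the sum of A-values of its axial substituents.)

equatorial

C1 and C4 have opposite parity, so for the cis isomer the two substituents are one axial and one equatorial in each chair.
Chair I (methoxy axial, tert-butyl equatorial): E = 0.57 kcal/mol.
Chair II (methoxy equatorial, tert-butyl axial): E = 4.71 kcal/mol.
Chair I is the more stable (lower-energy) conformer, and in that chair the tert-butyl group is equatorial.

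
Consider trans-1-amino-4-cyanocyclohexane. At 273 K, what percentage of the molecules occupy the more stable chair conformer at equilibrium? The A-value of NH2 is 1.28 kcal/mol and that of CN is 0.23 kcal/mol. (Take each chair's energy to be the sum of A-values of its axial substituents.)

C1 and C4 have opposite parity, so for the trans isomer the two substituents are e,e in one chair and a,a in the other.
Chair I (amino axial, cyano axial): E = 1.51 kcal/mol; chair II (amino equatorial, cyano equatorial): E = 0.00 kcal/mol.
ΔG = 1.51 kcal/mol between the two chairs.
K = exp(ΔG/RT) with R = 1.987×10⁻³ kcal mol⁻¹ K⁻¹ and T = 273 K gives K ≈ 16.2.
Fraction in the lower-energy chair = K/(K+1) = 94.2%.

94.2%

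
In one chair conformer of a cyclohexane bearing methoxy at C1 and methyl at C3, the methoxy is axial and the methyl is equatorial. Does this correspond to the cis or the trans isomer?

C1 and C3 have the same parity, so their axial bonds point in the same direction.
With same-parity carbons, two substituents on the same face are both axial or both equatorial; opposite faces give one of each.
Here the groups are axial/equatorial → opposite face → trans.

trans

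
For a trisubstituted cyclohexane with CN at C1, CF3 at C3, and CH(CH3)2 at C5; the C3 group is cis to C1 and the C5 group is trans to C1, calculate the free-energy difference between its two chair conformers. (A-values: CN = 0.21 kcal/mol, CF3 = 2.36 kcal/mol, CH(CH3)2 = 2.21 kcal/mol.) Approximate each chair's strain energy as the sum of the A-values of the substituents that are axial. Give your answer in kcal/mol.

Chair I (cyano axial, trifluoromethyl axial, isopropyl equatorial): E = 2.57 kcal/mol.
Chair II (cyano equatorial, trifluoromethyl equatorial, isopropyl axial): E = 2.21 kcal/mol.
ΔE = 2.57 − 2.21 = 0.36 kcal/mol; chair II is more stable.

0.36 kcal/mol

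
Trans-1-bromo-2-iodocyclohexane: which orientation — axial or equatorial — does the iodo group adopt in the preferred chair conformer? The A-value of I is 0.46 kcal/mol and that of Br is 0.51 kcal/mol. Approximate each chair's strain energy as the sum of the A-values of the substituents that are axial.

equatorial

C1 and C2 have opposite parity, so for the trans isomer the two substituents are e,e in one chair and a,a in the other.
Chair I (iodo axial, bromo axial): E = 0.97 kcal/mol.
Chair II (iodo equatorial, bromo equatorial): E = 0.00 kcal/mol.
Chair II is the more stable (lower-energy) conformer, and in that chair the iodo group is equatorial.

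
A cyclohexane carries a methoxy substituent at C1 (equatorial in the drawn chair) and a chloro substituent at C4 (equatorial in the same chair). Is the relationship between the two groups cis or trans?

trans

C1 and C4 have opposite parity, so their axial bonds point in opposite directions.
With opposite-parity carbons, two substituents on the same face are one axial and one equatorial; opposite faces give both axial or both equatorial.
Here the groups are equatorial/equatorial → opposite face → trans.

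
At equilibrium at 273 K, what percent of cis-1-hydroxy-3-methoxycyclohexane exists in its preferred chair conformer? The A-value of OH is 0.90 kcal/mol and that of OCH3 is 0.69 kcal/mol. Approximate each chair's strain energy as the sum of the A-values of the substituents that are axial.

C1 and C3 have the same parity, so for the cis isomer the two substituents are e,e in one chair and a,a in the other.
Chair I (hydroxyl axial, methoxy axial): E = 1.59 kcal/mol; chair II (hydroxyl equatorial, methoxy equatorial): E = 0.00 kcal/mol.
ΔG = 1.59 kcal/mol between the two chairs.
K = exp(ΔG/RT) with R = 1.987×10⁻³ kcal mol⁻¹ K⁻¹ and T = 273 K gives K ≈ 18.7.
Fraction in the lower-energy chair = K/(K+1) = 94.9%.

94.9%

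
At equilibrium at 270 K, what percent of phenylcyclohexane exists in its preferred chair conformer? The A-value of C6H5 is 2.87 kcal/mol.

99.5%

One chair has the phenyl group axial (E = 2.87 kcal/mol) and the other has it equatorial (E = 0).
ΔG = 2.87 kcal/mol between the two chairs.
K = exp(ΔG/RT) with R = 1.987×10⁻³ kcal mol⁻¹ K⁻¹ and T = 270 K gives K ≈ 211.
Fraction in the lower-energy chair = K/(K+1) = 99.5%.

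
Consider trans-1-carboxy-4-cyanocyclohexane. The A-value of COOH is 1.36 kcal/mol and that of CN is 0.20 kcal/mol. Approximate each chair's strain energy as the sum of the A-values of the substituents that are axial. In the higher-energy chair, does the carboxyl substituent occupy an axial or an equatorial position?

axial

C1 and C4 have opposite parity, so for the trans isomer the two substituents are e,e in one chair and a,a in the other.
Chair I (carboxyl axial, cyano axial): E = 1.56 kcal/mol.
Chair II (carboxyl equatorial, cyano equatorial): E = 0.00 kcal/mol.
Chair I is the less stable (higher-energy) conformer, and in that chair the carboxyl group is axial.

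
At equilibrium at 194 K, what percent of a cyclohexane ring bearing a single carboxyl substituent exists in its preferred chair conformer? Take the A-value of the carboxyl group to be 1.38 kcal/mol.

97.3%

One chair has the carboxyl group axial (E = 1.38 kcal/mol) and the other has it equatorial (E = 0).
ΔG = 1.38 kcal/mol between the two chairs.
K = exp(ΔG/RT) with R = 1.987×10⁻³ kcal mol⁻¹ K⁻¹ and T = 194 K gives K ≈ 35.9.
Fraction in the lower-energy chair = K/(K+1) = 97.3%.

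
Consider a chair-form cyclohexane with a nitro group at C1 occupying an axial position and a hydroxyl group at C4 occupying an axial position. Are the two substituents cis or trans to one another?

C1 and C4 have opposite parity, so their axial bonds point in opposite directions.
With opposite-parity carbons, two substituents on the same face are one axial and one equatorial; opposite faces give both axial or both equatorial.
Here the groups are axial/axial → opposite face → trans.

trans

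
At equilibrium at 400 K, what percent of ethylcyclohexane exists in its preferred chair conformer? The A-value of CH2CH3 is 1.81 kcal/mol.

One chair has the ethyl group axial (E = 1.81 kcal/mol) and the other has it equatorial (E = 0).
ΔG = 1.81 kcal/mol between the two chairs.
K = exp(ΔG/RT) with R = 1.987×10⁻³ kcal mol⁻¹ K⁻¹ and T = 400 K gives K ≈ 9.75.
Fraction in the lower-energy chair = K/(K+1) = 90.7%.

90.7%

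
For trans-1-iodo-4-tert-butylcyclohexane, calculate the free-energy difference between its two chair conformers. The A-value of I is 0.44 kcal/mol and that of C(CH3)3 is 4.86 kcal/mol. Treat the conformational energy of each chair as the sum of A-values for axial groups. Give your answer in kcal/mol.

C1 and C4 have opposite parity, so for the trans isomer the two substituents are e,e in one chair and a,a in the other.
Chair I (iodo axial, tert-butyl axial): E = 5.30 kcal/mol.
Chair II (iodo equatorial, tert-butyl equatorial): E = 0.00 kcal/mol.
ΔE = 5.30 − 0.00 = 5.30 kcal/mol; chair II is more stable.

5.30 kcal/mol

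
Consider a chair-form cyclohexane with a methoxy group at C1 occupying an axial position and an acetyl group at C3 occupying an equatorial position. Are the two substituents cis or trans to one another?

trans

C1 and C3 have the same parity, so their axial bonds point in the same direction.
With same-parity carbons, two substituents on the same face are both axial or both equatorial; opposite faces give one of each.
Here the groups are axial/equatorial → opposite face → trans.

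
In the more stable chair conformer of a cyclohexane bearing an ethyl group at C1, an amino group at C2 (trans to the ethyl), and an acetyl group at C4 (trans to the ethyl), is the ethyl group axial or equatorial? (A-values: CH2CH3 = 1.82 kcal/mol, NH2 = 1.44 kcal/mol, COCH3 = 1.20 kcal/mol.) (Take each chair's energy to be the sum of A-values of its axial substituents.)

Chair I (ethyl axial, amino axial, acetyl axial): E = 4.46 kcal/mol.
Chair II (ethyl equatorial, amino equatorial, acetyl equatorial): E = 0.00 kcal/mol.
Chair II is the more stable (lower-energy) conformer, and in that chair the ethyl group is equatorial.

equatorial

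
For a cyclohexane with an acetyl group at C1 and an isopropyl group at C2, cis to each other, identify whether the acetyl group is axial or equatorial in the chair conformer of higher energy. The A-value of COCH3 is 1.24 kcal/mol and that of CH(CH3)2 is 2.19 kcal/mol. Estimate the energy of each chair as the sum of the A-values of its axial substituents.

equatorial

C1 and C2 have opposite parity, so for the cis isomer the two substituents are one axial and one equatorial in each chair.
Chair I (acetyl axial, isopropyl equatorial): E = 1.24 kcal/mol.
Chair II (acetyl equatorial, isopropyl axial): E = 2.19 kcal/mol.
Chair II is the less stable (higher-energy) conformer, and in that chair the acetyl group is equatorial.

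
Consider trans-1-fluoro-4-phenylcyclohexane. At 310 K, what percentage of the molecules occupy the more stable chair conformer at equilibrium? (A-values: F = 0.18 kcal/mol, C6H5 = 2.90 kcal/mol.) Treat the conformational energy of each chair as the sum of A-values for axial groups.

99.3%

C1 and C4 have opposite parity, so for the trans isomer the two substituents are e,e in one chair and a,a in the other.
Chair I (fluoro axial, phenyl axial): E = 3.08 kcal/mol; chair II (fluoro equatorial, phenyl equatorial): E = 0.00 kcal/mol.
ΔG = 3.08 kcal/mol between the two chairs.
K = exp(ΔG/RT) with R = 1.987×10⁻³ kcal mol⁻¹ K⁻¹ and T = 310 K gives K ≈ 148.
Fraction in the lower-energy chair = K/(K+1) = 99.3%.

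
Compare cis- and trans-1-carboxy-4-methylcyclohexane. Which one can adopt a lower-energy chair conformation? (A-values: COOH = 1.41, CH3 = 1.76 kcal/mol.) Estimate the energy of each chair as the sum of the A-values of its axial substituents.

trans

At 1,4 positions (parity opposite): cis → (a,e or e,a); trans → (e,e or a,a).
Best chair for cis: E = 1.41 kcal/mol; best chair for trans: E = 0.00 kcal/mol.
The trans isomer is lower by 1.41 kcal/mol.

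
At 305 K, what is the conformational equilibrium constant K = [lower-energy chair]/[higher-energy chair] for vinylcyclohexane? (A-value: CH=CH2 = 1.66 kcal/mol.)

K ≈ 15.5

One chair has the vinyl group axial (E = 1.66 kcal/mol) and the other has it equatorial (E = 0).
ΔG = 1.66 kcal/mol between the two chairs.
K = exp(ΔG/RT) with R = 1.987×10⁻³ kcal mol⁻¹ K⁻¹ and T = 305 K gives K ≈ 15.5.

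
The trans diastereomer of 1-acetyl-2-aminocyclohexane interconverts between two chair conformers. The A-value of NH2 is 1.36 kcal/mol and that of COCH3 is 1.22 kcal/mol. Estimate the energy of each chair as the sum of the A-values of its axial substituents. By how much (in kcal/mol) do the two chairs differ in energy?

C1 and C2 have opposite parity, so for the trans isomer the two substituents are e,e in one chair and a,a in the other.
Chair I (amino axial, acetyl axial): E = 2.58 kcal/mol.
Chair II (amino equatorial, acetyl equatorial): E = 0.00 kcal/mol.
ΔE = 2.58 − 0.00 = 2.58 kcal/mol; chair II is more stable.

2.58 kcal/mol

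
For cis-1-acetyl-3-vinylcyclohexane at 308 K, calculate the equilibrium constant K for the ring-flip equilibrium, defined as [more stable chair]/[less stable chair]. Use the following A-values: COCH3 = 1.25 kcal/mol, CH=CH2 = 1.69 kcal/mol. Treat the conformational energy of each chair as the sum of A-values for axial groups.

K ≈ 122

C1 and C3 have the same parity, so for the cis isomer the two substituents are e,e in one chair and a,a in the other.
Chair I (acetyl axial, vinyl axial): E = 2.94 kcal/mol; chair II (acetyl equatorial, vinyl equatorial): E = 0.00 kcal/mol.
ΔG = 2.94 kcal/mol between the two chairs.
K = exp(ΔG/RT) with R = 1.987×10⁻³ kcal mol⁻¹ K⁻¹ and T = 308 K gives K ≈ 122.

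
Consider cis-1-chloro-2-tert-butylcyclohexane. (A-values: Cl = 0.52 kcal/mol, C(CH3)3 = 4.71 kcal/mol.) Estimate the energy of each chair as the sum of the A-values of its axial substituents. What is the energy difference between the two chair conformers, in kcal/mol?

C1 and C2 have opposite parity, so for the cis isomer the two substituents are one axial and one equatorial in each chair.
Chair I (chloro axial, tert-butyl equatorial): E = 0.52 kcal/mol.
Chair II (chloro equatorial, tert-butyl axial): E = 4.71 kcal/mol.
ΔE = 4.71 − 0.52 = 4.19 kcal/mol; chair I is more stable.

4.19 kcal/mol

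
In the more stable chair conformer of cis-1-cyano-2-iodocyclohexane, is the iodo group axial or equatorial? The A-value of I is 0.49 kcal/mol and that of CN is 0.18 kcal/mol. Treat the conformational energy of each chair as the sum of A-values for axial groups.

equatorial

C1 and C2 have opposite parity, so for the cis isomer the two substituents are one axial and one equatorial in each chair.
Chair I (iodo axial, cyano equatorial): E = 0.49 kcal/mol.
Chair II (iodo equatorial, cyano axial): E = 0.18 kcal/mol.
Chair II is the more stable (lower-energy) conformer, and in that chair the iodo group is equatorial.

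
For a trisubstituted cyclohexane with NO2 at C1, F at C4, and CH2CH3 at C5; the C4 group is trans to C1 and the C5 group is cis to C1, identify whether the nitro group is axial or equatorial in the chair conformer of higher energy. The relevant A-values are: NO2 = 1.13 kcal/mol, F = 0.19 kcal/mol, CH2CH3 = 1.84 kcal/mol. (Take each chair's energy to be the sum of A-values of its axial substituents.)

axial

Chair I (nitro axial, fluoro axial, ethyl axial): E = 3.16 kcal/mol.
Chair II (nitro equatorial, fluoro equatorial, ethyl equatorial): E = 0.00 kcal/mol.
Chair I is the less stable (higher-energy) conformer, and in that chair the nitro group is axial.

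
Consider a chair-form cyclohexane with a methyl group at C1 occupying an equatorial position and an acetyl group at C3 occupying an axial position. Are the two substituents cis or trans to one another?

C1 and C3 have the same parity, so their axial bonds point in the same direction.
With same-parity carbons, two substituents on the same face are both axial or both equatorial; opposite faces give one of each.
Here the groups are equatorial/axial → opposite face → trans.

trans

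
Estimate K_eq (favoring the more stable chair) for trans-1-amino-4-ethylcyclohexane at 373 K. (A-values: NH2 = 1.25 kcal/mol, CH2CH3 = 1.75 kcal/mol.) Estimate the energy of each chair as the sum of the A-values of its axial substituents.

C1 and C4 have opposite parity, so for the trans isomer the two substituents are e,e in one chair and a,a in the other.
Chair I (amino axial, ethyl axial): E = 3.00 kcal/mol; chair II (amino equatorial, ethyl equatorial): E = 0.00 kcal/mol.
ΔG = 3.00 kcal/mol between the two chairs.
K = exp(ΔG/RT) with R = 1.987×10⁻³ kcal mol⁻¹ K⁻¹ and T = 373 K gives K ≈ 57.3.

K ≈ 57.3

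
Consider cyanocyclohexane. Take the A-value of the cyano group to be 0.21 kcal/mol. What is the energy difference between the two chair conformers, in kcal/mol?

A monosubstituted cyclohexane has one chair with the cyano group axial (E = A = 0.21 kcal/mol) and one with it equatorial (E = 0).
ΔE = 0.21 − 0 = 0.21 kcal/mol.

0.21 kcal/mol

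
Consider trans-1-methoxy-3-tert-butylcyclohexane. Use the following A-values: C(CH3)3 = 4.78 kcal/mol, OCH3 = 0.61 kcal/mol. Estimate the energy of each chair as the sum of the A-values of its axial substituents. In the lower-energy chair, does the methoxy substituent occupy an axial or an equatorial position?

axial

C1 and C3 have the same parity, so for the trans isomer the two substituents are one axial and one equatorial in each chair.
Chair I (tert-butyl axial, methoxy equatorial): E = 4.78 kcal/mol.
Chair II (tert-butyl equatorial, methoxy axial): E = 0.61 kcal/mol.
Chair II is the more stable (lower-energy) conformer, and in that chair the methoxy group is axial.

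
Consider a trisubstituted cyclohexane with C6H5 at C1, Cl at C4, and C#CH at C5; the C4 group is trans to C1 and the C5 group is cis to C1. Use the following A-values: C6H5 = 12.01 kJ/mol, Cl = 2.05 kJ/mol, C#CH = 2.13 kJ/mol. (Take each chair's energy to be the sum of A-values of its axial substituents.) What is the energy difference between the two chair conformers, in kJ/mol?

16.19 kJ/mol

Chair I (phenyl axial, chloro axial, ethynyl axial): E = 16.19 kJ/mol.
Chair II (phenyl equatorial, chloro equatorial, ethynyl equatorial): E = 0.00 kJ/mol.
ΔE = 16.19 − 0.00 = 16.19 kJ/mol; chair II is more stable.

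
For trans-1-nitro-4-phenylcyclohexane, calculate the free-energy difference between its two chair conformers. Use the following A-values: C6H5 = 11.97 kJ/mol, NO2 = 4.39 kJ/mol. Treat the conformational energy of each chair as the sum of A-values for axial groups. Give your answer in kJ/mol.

16.36 kJ/mol

C1 and C4 have opposite parity, so for the trans isomer the two substituents are e,e in one chair and a,a in the other.
Chair I (phenyl axial, nitro axial): E = 16.36 kJ/mol.
Chair II (phenyl equatorial, nitro equatorial): E = 0.00 kJ/mol.
ΔE = 16.36 − 0.00 = 16.36 kJ/mol; chair II is more stable.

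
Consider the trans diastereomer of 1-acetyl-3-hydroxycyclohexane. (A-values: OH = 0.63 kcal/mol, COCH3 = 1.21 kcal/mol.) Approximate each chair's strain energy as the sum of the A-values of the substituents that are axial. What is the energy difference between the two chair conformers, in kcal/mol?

C1 and C3 have the same parity, so for the trans isomer the two substituents are one axial and one equatorial in each chair.
Chair I (hydroxyl axial, acetyl equatorial): E = 0.63 kcal/mol.
Chair II (hydroxyl equatorial, acetyl axial): E = 1.21 kcal/mol.
ΔE = 1.21 − 0.63 = 0.58 kcal/mol; chair I is more stable.

0.58 kcal/mol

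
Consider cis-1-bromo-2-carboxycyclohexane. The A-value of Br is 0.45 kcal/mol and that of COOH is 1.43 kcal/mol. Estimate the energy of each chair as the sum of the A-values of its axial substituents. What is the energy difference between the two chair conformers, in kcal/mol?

0.98 kcal/mol

C1 and C2 have opposite parity, so for the cis isomer the two substituents are one axial and one equatorial in each chair.
Chair I (bromo axial, carboxyl equatorial): E = 0.45 kcal/mol.
Chair II (bromo equatorial, carboxyl axial): E = 1.43 kcal/mol.
ΔE = 1.43 − 0.45 = 0.98 kcal/mol; chair I is more stable.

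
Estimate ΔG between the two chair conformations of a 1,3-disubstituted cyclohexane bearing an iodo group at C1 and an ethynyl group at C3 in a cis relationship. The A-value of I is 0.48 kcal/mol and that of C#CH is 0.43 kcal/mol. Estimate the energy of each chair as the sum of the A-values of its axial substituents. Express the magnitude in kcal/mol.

0.91 kcal/mol

C1 and C3 have the same parity, so for the cis isomer the two substituents are e,e in one chair and a,a in the other.
Chair I (iodo axial, ethynyl axial): E = 0.91 kcal/mol.
Chair II (iodo equatorial, ethynyl equatorial): E = 0.00 kcal/mol.
ΔE = 0.91 − 0.00 = 0.91 kcal/mol; chair II is more stable.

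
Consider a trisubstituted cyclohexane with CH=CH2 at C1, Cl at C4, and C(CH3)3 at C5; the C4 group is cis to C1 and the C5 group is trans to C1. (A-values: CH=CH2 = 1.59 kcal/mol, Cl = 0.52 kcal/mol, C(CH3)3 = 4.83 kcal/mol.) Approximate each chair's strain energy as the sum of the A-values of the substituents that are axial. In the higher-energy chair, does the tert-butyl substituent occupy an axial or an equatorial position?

Chair I (vinyl axial, chloro equatorial, tert-butyl equatorial): E = 1.59 kcal/mol.
Chair II (vinyl equatorial, chloro axial, tert-butyl axial): E = 5.35 kcal/mol.
Chair II is the less stable (higher-energy) conformer, and in that chair the tert-butyl group is axial.

axial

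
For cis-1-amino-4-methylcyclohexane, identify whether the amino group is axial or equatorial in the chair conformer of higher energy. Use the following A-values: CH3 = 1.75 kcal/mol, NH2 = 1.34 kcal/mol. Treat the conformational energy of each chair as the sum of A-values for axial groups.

equatorial

C1 and C4 have opposite parity, so for the cis isomer the two substituents are one axial and one equatorial in each chair.
Chair I (methyl axial, amino equatorial): E = 1.75 kcal/mol.
Chair II (methyl equatorial, amino axial): E = 1.34 kcal/mol.
Chair I is the less stable (higher-energy) conformer, and in that chair the amino group is equatorial.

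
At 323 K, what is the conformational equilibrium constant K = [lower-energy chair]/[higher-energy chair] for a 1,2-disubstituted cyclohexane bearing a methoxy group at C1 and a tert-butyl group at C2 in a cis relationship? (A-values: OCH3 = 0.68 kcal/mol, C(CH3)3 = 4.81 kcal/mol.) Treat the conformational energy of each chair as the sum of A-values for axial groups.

C1 and C2 have opposite parity, so for the cis isomer the two substituents are one axial and one equatorial in each chair.
Chair I (methoxy axial, tert-butyl equatorial): E = 0.68 kcal/mol; chair II (methoxy equatorial, tert-butyl axial): E = 4.81 kcal/mol.
ΔG = 4.13 kcal/mol between the two chairs.
K = exp(ΔG/RT) with R = 1.987×10⁻³ kcal mol⁻¹ K⁻¹ and T = 323 K gives K ≈ 623.

K ≈ 623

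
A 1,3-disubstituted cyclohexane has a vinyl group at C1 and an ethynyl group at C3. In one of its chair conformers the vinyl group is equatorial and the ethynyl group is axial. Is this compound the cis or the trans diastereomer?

trans

C1 and C3 have the same parity, so their axial bonds point in the same direction.
With same-parity carbons, two substituents on the same face are both axial or both equatorial; opposite faces give one of each.
Here the groups are equatorial/axial → opposite face → trans.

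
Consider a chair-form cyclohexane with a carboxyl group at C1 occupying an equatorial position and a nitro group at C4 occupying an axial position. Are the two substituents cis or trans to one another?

cis

C1 and C4 have opposite parity, so their axial bonds point in opposite directions.
With opposite-parity carbons, two substituents on the same face are one axial and one equatorial; opposite faces give both axial or both equatorial.
Here the groups are equatorial/axial → same face → cis.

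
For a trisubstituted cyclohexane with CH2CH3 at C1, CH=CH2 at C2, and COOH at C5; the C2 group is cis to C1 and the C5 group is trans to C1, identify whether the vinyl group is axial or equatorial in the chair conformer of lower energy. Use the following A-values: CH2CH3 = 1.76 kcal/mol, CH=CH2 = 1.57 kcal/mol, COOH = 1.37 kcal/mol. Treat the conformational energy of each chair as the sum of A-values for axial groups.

Chair I (ethyl axial, vinyl equatorial, carboxyl equatorial): E = 1.76 kcal/mol.
Chair II (ethyl equatorial, vinyl axial, carboxyl axial): E = 2.94 kcal/mol.
Chair I is the more stable (lower-energy) conformer, and in that chair the vinyl group is equatorial.

equatorial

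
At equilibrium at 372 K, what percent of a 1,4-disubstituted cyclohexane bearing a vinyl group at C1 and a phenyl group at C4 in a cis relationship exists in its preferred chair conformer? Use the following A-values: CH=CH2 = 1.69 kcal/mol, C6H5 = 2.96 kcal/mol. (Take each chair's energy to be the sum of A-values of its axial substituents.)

C1 and C4 have opposite parity, so for the cis isomer the two substituents are one axial and one equatorial in each chair.
Chair I (vinyl axial, phenyl equatorial): E = 1.69 kcal/mol; chair II (vinyl equatorial, phenyl axial): E = 2.96 kcal/mol.
ΔG = 1.27 kcal/mol between the two chairs.
K = exp(ΔG/RT) with R = 1.987×10⁻³ kcal mol⁻¹ K⁻¹ and T = 372 K gives K ≈ 5.57.
Fraction in the lower-energy chair = K/(K+1) = 84.8%.

84.8%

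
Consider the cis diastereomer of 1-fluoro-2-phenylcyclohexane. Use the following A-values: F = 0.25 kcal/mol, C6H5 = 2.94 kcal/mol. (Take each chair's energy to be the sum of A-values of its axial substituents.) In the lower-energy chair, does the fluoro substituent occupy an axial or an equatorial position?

C1 and C2 have opposite parity, so for the cis isomer the two substituents are one axial and one equatorial in each chair.
Chair I (fluoro axial, phenyl equatorial): E = 0.25 kcal/mol.
Chair II (fluoro equatorial, phenyl axial): E = 2.94 kcal/mol.
Chair I is the more stable (lower-energy) conformer, and in that chair the fluoro group is axial.

axial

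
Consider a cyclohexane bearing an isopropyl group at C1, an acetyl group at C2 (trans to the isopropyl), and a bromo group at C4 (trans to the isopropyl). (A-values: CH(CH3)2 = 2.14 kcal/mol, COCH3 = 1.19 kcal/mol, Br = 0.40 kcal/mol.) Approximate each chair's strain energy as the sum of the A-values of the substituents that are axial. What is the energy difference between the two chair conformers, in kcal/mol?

3.73 kcal/mol

Chair I (isopropyl axial, acetyl axial, bromo axial): E = 3.73 kcal/mol.
Chair II (isopropyl equatorial, acetyl equatorial, bromo equatorial): E = 0.00 kcal/mol.
ΔE = 3.73 − 0.00 = 3.73 kcal/mol; chair II is more stable.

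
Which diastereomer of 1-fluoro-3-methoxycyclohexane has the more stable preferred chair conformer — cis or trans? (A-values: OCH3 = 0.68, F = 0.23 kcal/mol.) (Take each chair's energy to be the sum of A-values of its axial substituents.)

At 1,3 positions (parity same): cis → (e,e or a,a); trans → (a,e or e,a).
Best chair for cis: E = 0.00 kcal/mol; best chair for trans: E = 0.23 kcal/mol.
The cis isomer is lower by 0.23 kcal/mol.

cis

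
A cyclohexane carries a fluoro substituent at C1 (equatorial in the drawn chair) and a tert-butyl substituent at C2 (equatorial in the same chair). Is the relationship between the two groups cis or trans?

C1 and C2 have opposite parity, so their axial bonds point in opposite directions.
With opposite-parity carbons, two substituents on the same face are one axial and one equatorial; opposite faces give both axial or both equatorial.
Here the groups are equatorial/equatorial → opposite face → trans.

trans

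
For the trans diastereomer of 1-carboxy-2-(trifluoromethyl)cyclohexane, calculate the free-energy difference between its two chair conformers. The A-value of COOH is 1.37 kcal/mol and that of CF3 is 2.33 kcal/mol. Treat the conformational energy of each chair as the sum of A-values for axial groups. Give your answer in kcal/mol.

C1 and C2 have opposite parity, so for the trans isomer the two substituents are e,e in one chair and a,a in the other.
Chair I (carboxyl axial, trifluoromethyl axial): E = 3.70 kcal/mol.
Chair II (carboxyl equatorial, trifluoromethyl equatorial): E = 0.00 kcal/mol.
ΔE = 3.70 − 0.00 = 3.70 kcal/mol; chair II is more stable.

3.70 kcal/mol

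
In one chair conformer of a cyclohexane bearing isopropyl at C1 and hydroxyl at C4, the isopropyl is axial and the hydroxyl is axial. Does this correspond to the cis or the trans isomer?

C1 and C4 have opposite parity, so their axial bonds point in opposite directions.
With opposite-parity carbons, two substituents on the same face are one axial and one equatorial; opposite faces give both axial or both equatorial.
Here the groups are axial/axial → opposite face → trans.

trans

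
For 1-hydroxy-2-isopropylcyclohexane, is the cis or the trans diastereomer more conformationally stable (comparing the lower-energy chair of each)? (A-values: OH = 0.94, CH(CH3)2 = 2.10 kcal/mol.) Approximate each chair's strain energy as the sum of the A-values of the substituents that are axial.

trans

At 1,2 positions (parity opposite): cis → (a,e or e,a); trans → (e,e or a,a).
Best chair for cis: E = 0.94 kcal/mol; best chair for trans: E = 0.00 kcal/mol.
The trans isomer is lower by 0.94 kcal/mol.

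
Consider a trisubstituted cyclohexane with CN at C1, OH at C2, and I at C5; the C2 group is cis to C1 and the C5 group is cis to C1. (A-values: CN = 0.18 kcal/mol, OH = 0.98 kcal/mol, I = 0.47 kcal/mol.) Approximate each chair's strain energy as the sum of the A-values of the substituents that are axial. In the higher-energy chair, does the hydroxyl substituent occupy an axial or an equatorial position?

axial

Chair I (cyano axial, hydroxyl equatorial, iodo axial): E = 0.65 kcal/mol.
Chair II (cyano equatorial, hydroxyl axial, iodo equatorial): E = 0.98 kcal/mol.
Chair II is the less stable (higher-energy) conformer, and in that chair the hydroxyl group is axial.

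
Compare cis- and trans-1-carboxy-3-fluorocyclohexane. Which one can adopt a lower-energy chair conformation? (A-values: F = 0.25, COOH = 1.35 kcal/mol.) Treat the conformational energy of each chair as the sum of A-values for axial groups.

At 1,3 positions (parity same): cis → (e,e or a,a); trans → (a,e or e,a).
Best chair for cis: E = 0.00 kcal/mol; best chair for trans: E = 0.25 kcal/mol.
The cis isomer is lower by 0.25 kcal/mol.

cis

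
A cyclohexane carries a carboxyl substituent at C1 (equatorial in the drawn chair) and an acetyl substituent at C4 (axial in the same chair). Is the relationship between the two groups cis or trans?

cis

C1 and C4 have opposite parity, so their axial bonds point in opposite directions.
With opposite-parity carbons, two substituents on the same face are one axial and one equatorial; opposite faces give both axial or both equatorial.
Here the groups are equatorial/axial → same face → cis.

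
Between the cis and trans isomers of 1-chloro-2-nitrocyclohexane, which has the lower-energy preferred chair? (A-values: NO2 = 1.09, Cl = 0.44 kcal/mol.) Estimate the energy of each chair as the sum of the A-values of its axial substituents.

trans

At 1,2 positions (parity opposite): cis → (a,e or e,a); trans → (e,e or a,a).
Best chair for cis: E = 0.44 kcal/mol; best chair for trans: E = 0.00 kcal/mol.
The trans isomer is lower by 0.44 kcal/mol.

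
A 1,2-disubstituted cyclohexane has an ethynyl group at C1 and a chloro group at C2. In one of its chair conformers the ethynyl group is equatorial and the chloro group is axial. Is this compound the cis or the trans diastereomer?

cis

C1 and C2 have opposite parity, so their axial bonds point in opposite directions.
With opposite-parity carbons, two substituents on the same face are one axial and one equatorial; opposite faces give both axial or both equatorial.
Here the groups are equatorial/axial → same face → cis.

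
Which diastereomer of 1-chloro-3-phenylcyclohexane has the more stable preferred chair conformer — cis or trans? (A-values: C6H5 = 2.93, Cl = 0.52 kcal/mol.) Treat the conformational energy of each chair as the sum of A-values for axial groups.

cis

At 1,3 positions (parity same): cis → (e,e or a,a); trans → (a,e or e,a).
Best chair for cis: E = 0.00 kcal/mol; best chair for trans: E = 0.52 kcal/mol.
The cis isomer is lower by 0.52 kcal/mol.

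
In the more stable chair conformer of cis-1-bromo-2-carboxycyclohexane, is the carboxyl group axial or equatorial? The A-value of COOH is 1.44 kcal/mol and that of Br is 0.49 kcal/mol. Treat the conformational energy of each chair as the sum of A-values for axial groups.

equatorial

C1 and C2 have opposite parity, so for the cis isomer the two substituents are one axial and one equatorial in each chair.
Chair I (carboxyl axial, bromo equatorial): E = 1.44 kcal/mol.
Chair II (carboxyl equatorial, bromo axial): E = 0.49 kcal/mol.
Chair II is the more stable (lower-energy) conformer, and in that chair the carboxyl group is equatorial.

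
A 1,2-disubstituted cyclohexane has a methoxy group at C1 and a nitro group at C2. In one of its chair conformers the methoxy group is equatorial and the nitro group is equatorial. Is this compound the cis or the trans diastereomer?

trans

C1 and C2 have opposite parity, so their axial bonds point in opposite directions.
With opposite-parity carbons, two substituents on the same face are one axial and one equatorial; opposite faces give both axial or both equatorial.
Here the groups are equatorial/equatorial → opposite face → trans.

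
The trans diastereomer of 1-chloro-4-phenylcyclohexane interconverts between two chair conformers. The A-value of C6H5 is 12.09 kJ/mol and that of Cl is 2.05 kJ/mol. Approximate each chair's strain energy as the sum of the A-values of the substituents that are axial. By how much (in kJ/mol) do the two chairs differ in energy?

C1 and C4 have opposite parity, so for the trans isomer the two substituents are e,e in one chair and a,a in the other.
Chair I (phenyl axial, chloro axial): E = 14.14 kJ/mol.
Chair II (phenyl equatorial, chloro equatorial): E = 0.00 kJ/mol.
ΔE = 14.14 − 0.00 = 14.14 kJ/mol; chair II is more stable.

14.14 kJ/mol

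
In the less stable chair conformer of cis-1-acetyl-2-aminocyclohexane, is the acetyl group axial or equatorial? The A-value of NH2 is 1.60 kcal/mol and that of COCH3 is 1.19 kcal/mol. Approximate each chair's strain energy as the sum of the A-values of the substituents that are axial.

equatorial

C1 and C2 have opposite parity, so for the cis isomer the two substituents are one axial and one equatorial in each chair.
Chair I (amino axial, acetyl equatorial): E = 1.60 kcal/mol.
Chair II (amino equatorial, acetyl axial): E = 1.19 kcal/mol.
Chair I is the less stable (higher-energy) conformer, and in that chair the acetyl group is equatorial.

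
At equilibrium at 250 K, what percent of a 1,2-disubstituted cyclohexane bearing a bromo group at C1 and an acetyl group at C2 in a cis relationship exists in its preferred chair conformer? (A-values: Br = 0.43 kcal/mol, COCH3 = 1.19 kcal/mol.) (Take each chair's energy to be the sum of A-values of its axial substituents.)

C1 and C2 have opposite parity, so for the cis isomer the two substituents are one axial and one equatorial in each chair.
Chair I (bromo axial, acetyl equatorial): E = 0.43 kcal/mol; chair II (bromo equatorial, acetyl axial): E = 1.19 kcal/mol.
ΔG = 0.76 kcal/mol between the two chairs.
K = exp(ΔG/RT) with R = 1.987×10⁻³ kcal mol⁻¹ K⁻¹ and T = 250 K gives K ≈ 4.62.
Fraction in the lower-energy chair = K/(K+1) = 82.2%.

82.2%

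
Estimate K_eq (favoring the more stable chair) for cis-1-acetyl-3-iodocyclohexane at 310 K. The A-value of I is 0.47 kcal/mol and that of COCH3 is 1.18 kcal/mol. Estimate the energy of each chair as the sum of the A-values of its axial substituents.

K ≈ 14.6

C1 and C3 have the same parity, so for the cis isomer the two substituents are e,e in one chair and a,a in the other.
Chair I (iodo axial, acetyl axial): E = 1.65 kcal/mol; chair II (iodo equatorial, acetyl equatorial): E = 0.00 kcal/mol.
ΔG = 1.65 kcal/mol between the two chairs.
K = exp(ΔG/RT) with R = 1.987×10⁻³ kcal mol⁻¹ K⁻¹ and T = 310 K gives K ≈ 14.6.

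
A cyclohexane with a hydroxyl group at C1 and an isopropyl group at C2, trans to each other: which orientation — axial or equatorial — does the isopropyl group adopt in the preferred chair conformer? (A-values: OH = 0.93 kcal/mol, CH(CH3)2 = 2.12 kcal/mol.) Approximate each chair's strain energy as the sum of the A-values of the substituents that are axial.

equatorial

C1 and C2 have opposite parity, so for the trans isomer the two substituents are e,e in one chair and a,a in the other.
Chair I (hydroxyl axial, isopropyl axial): E = 3.05 kcal/mol.
Chair II (hydroxyl equatorial, isopropyl equatorial): E = 0.00 kcal/mol.
Chair II is the more stable (lower-energy) conformer, and in that chair the isopropyl group is equatorial.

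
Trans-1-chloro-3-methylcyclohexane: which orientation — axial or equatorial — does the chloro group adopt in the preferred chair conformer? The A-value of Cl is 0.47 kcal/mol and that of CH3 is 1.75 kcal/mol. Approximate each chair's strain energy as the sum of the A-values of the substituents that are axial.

C1 and C3 have the same parity, so for the trans isomer the two substituents are one axial and one equatorial in each chair.
Chair I (chloro axial, methyl equatorial): E = 0.47 kcal/mol.
Chair II (chloro equatorial, methyl axial): E = 1.75 kcal/mol.
Chair I is the more stable (lower-energy) conformer, and in that chair the chloro group is axial.

axial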